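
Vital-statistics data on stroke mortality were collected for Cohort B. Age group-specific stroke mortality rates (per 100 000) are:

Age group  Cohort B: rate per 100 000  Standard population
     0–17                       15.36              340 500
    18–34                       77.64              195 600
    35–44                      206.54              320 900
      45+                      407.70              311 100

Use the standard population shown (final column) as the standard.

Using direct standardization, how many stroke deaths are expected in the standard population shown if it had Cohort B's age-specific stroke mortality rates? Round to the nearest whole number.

Expected stroke deaths = Σ (standard pop × age-specific rate ÷ 100 000)
= 340 500×15.36/100 000 + 195 600×77.64/100 000 + 320 900×206.54/100 000 + 311 100×407.70/100 000
= 52.30 + 151.86 + 662.79 + 1268.35 = 2135.31.

2135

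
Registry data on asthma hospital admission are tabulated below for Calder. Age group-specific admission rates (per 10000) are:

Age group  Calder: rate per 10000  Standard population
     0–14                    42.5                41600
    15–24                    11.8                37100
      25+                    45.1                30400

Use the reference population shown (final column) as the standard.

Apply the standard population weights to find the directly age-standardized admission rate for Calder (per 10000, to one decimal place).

32.8

Standard total = 109100; weights = 0.3813, 0.3401, 0.2786.
Standardized rate: 0.3813×42.5 + 0.3401×11.8 + 0.2786×45.1 = 32.7848 per 10000.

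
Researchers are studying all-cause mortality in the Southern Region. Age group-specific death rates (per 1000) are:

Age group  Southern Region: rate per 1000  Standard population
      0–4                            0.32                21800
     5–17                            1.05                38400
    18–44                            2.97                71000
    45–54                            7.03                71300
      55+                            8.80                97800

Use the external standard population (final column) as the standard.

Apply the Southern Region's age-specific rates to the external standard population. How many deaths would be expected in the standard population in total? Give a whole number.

Expected deaths = Σ (standard pop × age-specific rate ÷ 1000)
= 21800×0.32/1000 + 38400×1.05/1000 + 71000×2.97/1000 + 71300×7.03/1000 + 97800×8.80/1000
= 6.98 + 40.32 + 210.87 + 501.24 + 860.64 = 1620.05.

1620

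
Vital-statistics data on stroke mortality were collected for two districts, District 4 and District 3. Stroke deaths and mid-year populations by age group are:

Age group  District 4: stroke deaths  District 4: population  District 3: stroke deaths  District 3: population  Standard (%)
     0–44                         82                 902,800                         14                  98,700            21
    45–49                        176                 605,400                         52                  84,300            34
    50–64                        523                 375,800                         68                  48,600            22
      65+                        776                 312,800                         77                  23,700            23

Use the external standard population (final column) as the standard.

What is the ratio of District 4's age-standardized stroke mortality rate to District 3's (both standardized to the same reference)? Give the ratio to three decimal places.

Age-specific rates per 100,000 for District 4: 9.08, 29.07, 139.17, 248.08.
For District 3: 14.18, 61.68, 139.92, 324.89.
Standard weights: 0.21, 0.34, 0.22, 0.23.
District 4: 0.2100×9.08 + 0.3400×29.07 + 0.2200×139.17 + 0.2300×248.08 = 99.4679 per 100,000.
District 3: 0.2100×14.18 + 0.3400×61.68 + 0.2200×139.92 + 0.2300×324.89 = 129.4591 per 100,000.
Ratio = 99.4679 ÷ 129.4591 = 0.76834.

0.768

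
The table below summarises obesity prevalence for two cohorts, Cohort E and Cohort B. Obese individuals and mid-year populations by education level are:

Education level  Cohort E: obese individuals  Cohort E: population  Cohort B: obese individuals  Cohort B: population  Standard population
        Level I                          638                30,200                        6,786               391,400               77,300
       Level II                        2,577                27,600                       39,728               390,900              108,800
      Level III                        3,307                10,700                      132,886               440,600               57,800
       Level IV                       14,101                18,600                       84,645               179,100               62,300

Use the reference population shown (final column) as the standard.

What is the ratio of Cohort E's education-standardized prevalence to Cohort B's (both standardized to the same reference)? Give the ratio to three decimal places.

1.297

Education-specific rates per 1,000 for Cohort E: 21.126, 93.370, 309.065, 758.118.
For Cohort B: 17.338, 101.632, 301.602, 472.613.
Standard total = 306,200; weights = 0.2524, 0.3553, 0.1888, 0.2035.
Cohort E: 0.2524×21.126 + 0.3553×93.370 + 0.1888×309.065 + 0.2035×758.118 = 251.0986 per 1,000.
Cohort B: 0.2524×17.338 + 0.3553×101.632 + 0.1888×301.602 + 0.2035×472.613 = 193.5800 per 1,000.
Ratio = 251.0986 ÷ 193.5800 = 1.29713.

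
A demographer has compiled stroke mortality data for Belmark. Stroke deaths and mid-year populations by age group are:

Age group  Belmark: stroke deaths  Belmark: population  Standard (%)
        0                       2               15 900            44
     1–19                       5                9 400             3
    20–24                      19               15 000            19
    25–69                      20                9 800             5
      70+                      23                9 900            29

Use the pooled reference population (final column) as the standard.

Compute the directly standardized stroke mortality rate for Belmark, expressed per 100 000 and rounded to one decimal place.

108.8

Age-specific rates per 100 000 for Belmark: 12.58, 53.19, 126.67, 204.08, 232.32.
Standard weights: 0.44, 0.03, 0.19, 0.05, 0.29.
Standardized rate: 0.4400×12.58 + 0.0300×53.19 + 0.1900×126.67 + 0.0500×204.08 + 0.2900×232.32 = 108.7748 per 100 000.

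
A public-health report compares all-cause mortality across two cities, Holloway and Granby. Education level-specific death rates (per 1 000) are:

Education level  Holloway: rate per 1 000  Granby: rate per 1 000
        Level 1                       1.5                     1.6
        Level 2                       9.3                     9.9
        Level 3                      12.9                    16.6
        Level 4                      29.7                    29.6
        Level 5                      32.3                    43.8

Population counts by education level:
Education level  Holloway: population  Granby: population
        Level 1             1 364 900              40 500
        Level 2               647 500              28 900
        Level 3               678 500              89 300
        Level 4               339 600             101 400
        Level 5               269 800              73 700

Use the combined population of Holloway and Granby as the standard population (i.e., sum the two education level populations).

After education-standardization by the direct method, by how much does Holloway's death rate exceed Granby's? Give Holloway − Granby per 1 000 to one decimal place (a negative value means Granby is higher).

Combined standard total = 3 634 100; weights = 0.3867, 0.1861, 0.2113, 0.1214, 0.0945.
Holloway: 0.3867×1.5 + 0.1861×9.3 + 0.2113×12.9 + 0.1214×29.7 + 0.0945×32.3 = 11.6937 per 1 000.
Granby: 0.3867×1.6 + 0.1861×9.9 + 0.2113×16.6 + 0.1214×29.6 + 0.0945×43.8 = 13.7006 per 1 000.
Difference = 11.6937 − 13.7006 = -2.0069.

-2.0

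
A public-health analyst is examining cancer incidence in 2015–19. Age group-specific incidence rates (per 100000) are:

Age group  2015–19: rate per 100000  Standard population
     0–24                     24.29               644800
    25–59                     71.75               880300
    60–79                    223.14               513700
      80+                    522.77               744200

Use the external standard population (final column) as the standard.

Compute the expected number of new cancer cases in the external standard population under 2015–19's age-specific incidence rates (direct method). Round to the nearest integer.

Expected new cancer cases = Σ (standard pop × age-specific rate ÷ 100000)
= 644800×24.29/100000 + 880300×71.75/100000 + 513700×223.14/100000 + 744200×522.77/100000
= 156.62 + 631.62 + 1146.27 + 3890.45 = 5824.96.

5825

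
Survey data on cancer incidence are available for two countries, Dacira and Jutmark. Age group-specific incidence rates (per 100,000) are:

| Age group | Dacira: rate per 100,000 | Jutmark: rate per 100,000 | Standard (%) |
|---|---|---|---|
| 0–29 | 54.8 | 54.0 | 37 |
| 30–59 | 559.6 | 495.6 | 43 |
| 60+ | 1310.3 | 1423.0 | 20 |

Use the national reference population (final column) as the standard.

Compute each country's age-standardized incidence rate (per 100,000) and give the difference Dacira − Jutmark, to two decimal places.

5.28

Standard weights: 0.37, 0.43, 0.20.
Dacira: 0.3700×54.8 + 0.4300×559.6 + 0.2000×1310.3 = 522.9640 per 100,000.
Jutmark: 0.3700×54.0 + 0.4300×495.6 + 0.2000×1423.0 = 517.6880 per 100,000.
Difference = 522.9640 − 517.6880 = 5.2760.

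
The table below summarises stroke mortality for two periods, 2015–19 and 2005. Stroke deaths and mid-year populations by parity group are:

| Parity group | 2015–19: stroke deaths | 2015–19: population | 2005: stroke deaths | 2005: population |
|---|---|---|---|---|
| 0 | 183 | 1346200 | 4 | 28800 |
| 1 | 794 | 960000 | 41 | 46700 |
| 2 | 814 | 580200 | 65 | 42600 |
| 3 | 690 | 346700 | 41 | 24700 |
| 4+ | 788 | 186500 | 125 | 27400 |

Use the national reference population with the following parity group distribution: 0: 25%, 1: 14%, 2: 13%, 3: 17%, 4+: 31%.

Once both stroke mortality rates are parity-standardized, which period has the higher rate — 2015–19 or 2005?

Parity-specific rates per 100000 for 2015–19: 13.59, 82.71, 140.30, 199.02, 422.52.
For 2005: 13.89, 87.79, 152.58, 165.99, 456.20.
Standard weights: 0.25, 0.14, 0.13, 0.17, 0.31.
2015–19: 0.2500×13.59 + 0.1400×82.71 + 0.1300×140.30 + 0.1700×199.02 + 0.3100×422.52 = 198.0307 per 100000.
2005: 0.2500×13.89 + 0.1400×87.79 + 0.1300×152.58 + 0.1700×165.99 + 0.3100×456.20 = 205.2411 per 100000.

2005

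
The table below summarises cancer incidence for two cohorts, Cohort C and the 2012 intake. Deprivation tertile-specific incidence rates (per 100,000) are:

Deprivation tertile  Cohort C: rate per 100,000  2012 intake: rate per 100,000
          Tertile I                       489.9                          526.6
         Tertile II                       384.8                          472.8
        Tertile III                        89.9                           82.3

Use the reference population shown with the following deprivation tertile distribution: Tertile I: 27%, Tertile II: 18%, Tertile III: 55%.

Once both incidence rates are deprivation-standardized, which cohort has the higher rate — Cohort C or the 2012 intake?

Standard weights: 0.27, 0.18, 0.55.
Cohort C: 0.2700×489.9 + 0.1800×384.8 + 0.5500×89.9 = 250.9820 per 100,000.
The 2012 intake: 0.2700×526.6 + 0.1800×472.8 + 0.5500×82.3 = 272.5510 per 100,000.

2012 intake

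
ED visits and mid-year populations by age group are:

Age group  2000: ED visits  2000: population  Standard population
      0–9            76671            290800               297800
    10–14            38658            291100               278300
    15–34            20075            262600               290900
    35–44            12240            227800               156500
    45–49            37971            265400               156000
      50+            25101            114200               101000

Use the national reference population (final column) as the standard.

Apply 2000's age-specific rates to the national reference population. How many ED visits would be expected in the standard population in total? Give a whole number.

190641

Age-specific rates per 1000 for 2000: 263.655, 132.800, 76.447, 53.731, 143.071, 219.799.
Expected ED visits = Σ (standard pop × age-specific rate ÷ 1000)
= 297800×263.655/1000 + 278300×132.800/1000 + 290900×76.447/1000 + 156500×53.731/1000 + 156000×143.071/1000 + 101000×219.799/1000
= 78516.59 + 36958.16 + 22238.45 + 8408.96 + 22319.05 + 22199.66 = 190640.87.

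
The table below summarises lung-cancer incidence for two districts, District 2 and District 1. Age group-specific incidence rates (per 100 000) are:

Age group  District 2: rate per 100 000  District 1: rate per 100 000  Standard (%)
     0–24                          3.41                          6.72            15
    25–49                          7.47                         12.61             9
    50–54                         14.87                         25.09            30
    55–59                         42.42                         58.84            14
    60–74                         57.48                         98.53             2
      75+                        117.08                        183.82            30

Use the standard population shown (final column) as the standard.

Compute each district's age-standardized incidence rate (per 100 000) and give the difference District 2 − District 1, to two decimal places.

Standard weights: 0.15, 0.09, 0.30, 0.14, 0.02, 0.30.
District 2: 0.1500×3.41 + 0.0900×7.47 + 0.3000×14.87 + 0.1400×42.42 + 0.0200×57.48 + 0.3000×117.08 = 47.8572 per 100 000.
District 1: 0.1500×6.72 + 0.0900×12.61 + 0.3000×25.09 + 0.1400×58.84 + 0.0200×98.53 + 0.3000×183.82 = 75.0241 per 100 000.
Difference = 47.8572 − 75.0241 = -27.1669.

-27.17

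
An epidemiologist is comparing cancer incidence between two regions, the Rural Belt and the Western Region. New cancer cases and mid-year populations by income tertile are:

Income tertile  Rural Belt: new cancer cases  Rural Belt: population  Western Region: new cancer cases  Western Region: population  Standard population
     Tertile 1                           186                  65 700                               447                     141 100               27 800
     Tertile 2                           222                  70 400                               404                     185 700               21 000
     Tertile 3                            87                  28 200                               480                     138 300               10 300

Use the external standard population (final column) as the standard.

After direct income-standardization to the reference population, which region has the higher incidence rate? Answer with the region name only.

Rural Belt

Income-specific rates per 100 000 for the Rural Belt: 283.11, 315.34, 308.51.
For the Western Region: 316.80, 217.56, 347.07.
Standard total = 59 100; weights = 0.4704, 0.3553, 0.1743.
The Rural Belt: 0.4704×283.11 + 0.3553×315.34 + 0.1743×308.51 = 298.9871 per 100 000.
The Western Region: 0.4704×316.80 + 0.3553×217.56 + 0.1743×347.07 = 286.8095 per 100 000.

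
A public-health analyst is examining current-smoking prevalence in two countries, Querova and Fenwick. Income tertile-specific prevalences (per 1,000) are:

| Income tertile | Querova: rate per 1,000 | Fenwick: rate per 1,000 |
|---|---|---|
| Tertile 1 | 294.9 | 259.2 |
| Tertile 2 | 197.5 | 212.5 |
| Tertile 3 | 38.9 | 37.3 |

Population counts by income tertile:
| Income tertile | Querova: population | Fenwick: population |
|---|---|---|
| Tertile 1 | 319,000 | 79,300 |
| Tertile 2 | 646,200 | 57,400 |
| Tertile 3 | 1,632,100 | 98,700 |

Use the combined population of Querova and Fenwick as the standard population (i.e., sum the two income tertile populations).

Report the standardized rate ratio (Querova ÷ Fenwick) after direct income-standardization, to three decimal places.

Combined standard total = 2,832,700; weights = 0.1406, 0.2484, 0.6110.
Querova: 0.1406×294.9 + 0.2484×197.5 + 0.6110×38.9 = 114.2895 per 1,000.
Fenwick: 0.1406×259.2 + 0.2484×212.5 + 0.6110×37.3 = 112.0179 per 1,000.
Ratio = 114.2895 ÷ 112.0179 = 1.02028.

1.020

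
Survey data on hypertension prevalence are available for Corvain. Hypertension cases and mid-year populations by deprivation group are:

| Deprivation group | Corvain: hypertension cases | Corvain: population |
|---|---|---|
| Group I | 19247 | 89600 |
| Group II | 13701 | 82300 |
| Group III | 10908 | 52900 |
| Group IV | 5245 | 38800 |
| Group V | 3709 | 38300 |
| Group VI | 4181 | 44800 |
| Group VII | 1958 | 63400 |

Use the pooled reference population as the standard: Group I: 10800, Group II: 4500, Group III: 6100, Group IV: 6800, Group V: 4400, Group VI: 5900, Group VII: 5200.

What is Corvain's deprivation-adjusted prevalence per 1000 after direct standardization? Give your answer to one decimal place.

146.1

Deprivation-specific rates per 1000 for Corvain: 214.810, 166.476, 206.200, 135.180, 96.841, 93.326, 30.883.
Standard total = 43700; weights = 0.2471, 0.1030, 0.1396, 0.1556, 0.1007, 0.1350, 0.1190.
Standardized rate: 0.2471×214.810 + 0.1030×166.476 + 0.1396×206.200 + 0.1556×135.180 + 0.1007×96.841 + 0.1350×93.326 + 0.1190×30.883 = 146.0746 per 1000.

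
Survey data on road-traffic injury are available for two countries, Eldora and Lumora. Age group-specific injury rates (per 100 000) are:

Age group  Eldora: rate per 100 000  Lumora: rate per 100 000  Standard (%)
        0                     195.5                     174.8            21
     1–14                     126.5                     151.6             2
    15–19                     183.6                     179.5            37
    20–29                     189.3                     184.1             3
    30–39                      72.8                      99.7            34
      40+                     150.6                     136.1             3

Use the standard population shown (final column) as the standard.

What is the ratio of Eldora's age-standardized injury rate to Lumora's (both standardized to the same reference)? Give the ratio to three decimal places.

Standard weights: 0.21, 0.02, 0.37, 0.03, 0.34, 0.03.
Eldora: 0.2100×195.5 + 0.0200×126.5 + 0.3700×183.6 + 0.0300×189.3 + 0.3400×72.8 + 0.0300×150.6 = 146.4660 per 100 000.
Lumora: 0.2100×174.8 + 0.0200×151.6 + 0.3700×179.5 + 0.0300×184.1 + 0.3400×99.7 + 0.0300×136.1 = 149.6590 per 100 000.
Ratio = 146.4660 ÷ 149.6590 = 0.97866.

0.979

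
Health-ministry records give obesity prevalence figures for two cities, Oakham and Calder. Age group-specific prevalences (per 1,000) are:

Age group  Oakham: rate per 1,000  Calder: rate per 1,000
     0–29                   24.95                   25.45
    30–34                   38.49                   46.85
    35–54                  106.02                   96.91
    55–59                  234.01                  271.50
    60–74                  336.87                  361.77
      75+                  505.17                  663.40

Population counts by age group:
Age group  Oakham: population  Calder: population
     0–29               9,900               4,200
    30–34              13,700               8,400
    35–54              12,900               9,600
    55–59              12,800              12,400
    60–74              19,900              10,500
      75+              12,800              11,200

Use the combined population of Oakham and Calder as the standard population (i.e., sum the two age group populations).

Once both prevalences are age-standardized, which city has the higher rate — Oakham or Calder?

Combined standard total = 138,300; weights = 0.1020, 0.1598, 0.1627, 0.1822, 0.2198, 0.1735.
Oakham: 0.1020×24.95 + 0.1598×38.49 + 0.1627×106.02 + 0.1822×234.01 + 0.2198×336.87 + 0.1735×505.17 = 230.2954 per 1,000.
Calder: 0.1020×25.45 + 0.1598×46.85 + 0.1627×96.91 + 0.1822×271.50 + 0.2198×361.77 + 0.1735×663.40 = 269.9632 per 1,000.

Calder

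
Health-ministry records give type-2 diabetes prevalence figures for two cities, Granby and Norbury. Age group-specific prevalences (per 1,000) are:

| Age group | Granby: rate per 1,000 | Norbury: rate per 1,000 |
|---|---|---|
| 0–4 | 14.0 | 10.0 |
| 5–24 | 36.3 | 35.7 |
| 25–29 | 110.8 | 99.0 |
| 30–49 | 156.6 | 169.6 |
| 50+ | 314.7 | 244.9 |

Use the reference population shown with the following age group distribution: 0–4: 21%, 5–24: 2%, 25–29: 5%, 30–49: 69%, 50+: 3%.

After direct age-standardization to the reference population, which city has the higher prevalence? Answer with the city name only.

Standard weights: 0.21, 0.02, 0.05, 0.69, 0.03.
Granby: 0.2100×14.0 + 0.0200×36.3 + 0.0500×110.8 + 0.6900×156.6 + 0.0300×314.7 = 126.7010 per 1,000.
Norbury: 0.2100×10.0 + 0.0200×35.7 + 0.0500×99.0 + 0.6900×169.6 + 0.0300×244.9 = 132.1350 per 1,000.

Norbury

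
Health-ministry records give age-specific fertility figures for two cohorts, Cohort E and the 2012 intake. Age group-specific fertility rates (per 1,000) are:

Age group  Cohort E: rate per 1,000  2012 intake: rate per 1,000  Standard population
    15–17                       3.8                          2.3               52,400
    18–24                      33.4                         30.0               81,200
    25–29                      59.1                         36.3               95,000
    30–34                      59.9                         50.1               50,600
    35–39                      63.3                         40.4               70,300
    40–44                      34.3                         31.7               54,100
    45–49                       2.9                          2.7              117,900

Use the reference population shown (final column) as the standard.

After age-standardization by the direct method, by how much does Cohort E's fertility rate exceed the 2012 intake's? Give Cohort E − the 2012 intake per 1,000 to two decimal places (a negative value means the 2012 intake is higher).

Standard total = 521,500; weights = 0.1005, 0.1557, 0.1822, 0.0970, 0.1348, 0.1037, 0.2261.
Cohort E: 0.1005×3.8 + 0.1557×33.4 + 0.1822×59.1 + 0.0970×59.9 + 0.1348×63.3 + 0.1037×34.3 + 0.2261×2.9 = 34.9073 per 1,000.
The 2012 intake: 0.1005×2.3 + 0.1557×30.0 + 0.1822×36.3 + 0.0970×50.1 + 0.1348×40.4 + 0.1037×31.7 + 0.2261×2.7 = 25.7210 per 1,000.
Difference = 34.9073 − 25.7210 = 9.1863.

9.19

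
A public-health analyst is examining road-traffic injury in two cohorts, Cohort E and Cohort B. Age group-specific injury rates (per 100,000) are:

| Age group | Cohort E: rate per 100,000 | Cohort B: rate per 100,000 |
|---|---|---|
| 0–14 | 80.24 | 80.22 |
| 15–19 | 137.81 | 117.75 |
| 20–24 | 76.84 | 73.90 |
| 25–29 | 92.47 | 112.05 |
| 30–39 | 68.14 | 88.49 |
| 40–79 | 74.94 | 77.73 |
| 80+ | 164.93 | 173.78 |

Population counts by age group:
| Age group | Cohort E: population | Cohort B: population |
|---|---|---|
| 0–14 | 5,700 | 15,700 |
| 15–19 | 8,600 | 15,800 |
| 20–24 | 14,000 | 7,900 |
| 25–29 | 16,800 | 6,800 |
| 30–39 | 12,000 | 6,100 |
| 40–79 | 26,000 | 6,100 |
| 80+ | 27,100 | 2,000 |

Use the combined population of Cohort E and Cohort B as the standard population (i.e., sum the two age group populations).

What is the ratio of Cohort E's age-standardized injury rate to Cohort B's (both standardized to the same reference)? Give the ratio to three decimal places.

Combined standard total = 170,600; weights = 0.1254, 0.1430, 0.1284, 0.1383, 0.1061, 0.1882, 0.1706.
Cohort E: 0.1254×80.24 + 0.1430×137.81 + 0.1284×76.84 + 0.1383×92.47 + 0.1061×68.14 + 0.1882×74.94 + 0.1706×164.93 = 101.8942 per 100,000.
Cohort B: 0.1254×80.22 + 0.1430×117.75 + 0.1284×73.90 + 0.1383×112.05 + 0.1061×88.49 + 0.1882×77.73 + 0.1706×173.78 = 105.5475 per 100,000.
Ratio = 101.8942 ÷ 105.5475 = 0.96539.

0.965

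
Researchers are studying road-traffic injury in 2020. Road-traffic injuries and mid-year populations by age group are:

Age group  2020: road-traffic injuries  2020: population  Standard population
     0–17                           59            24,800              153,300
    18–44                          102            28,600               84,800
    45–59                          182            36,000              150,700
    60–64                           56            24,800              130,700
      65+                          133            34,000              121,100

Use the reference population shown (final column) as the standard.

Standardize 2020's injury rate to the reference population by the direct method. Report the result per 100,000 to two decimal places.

343.09

Age-specific rates per 100,000 for 2020: 237.90, 356.64, 505.56, 225.81, 391.18.
Standard total = 640,600; weights = 0.2393, 0.1324, 0.2352, 0.2040, 0.1890.
Standardized rate: 0.2393×237.90 + 0.1324×356.64 + 0.2352×505.56 + 0.2040×225.81 + 0.1890×391.18 = 343.0932 per 100,000.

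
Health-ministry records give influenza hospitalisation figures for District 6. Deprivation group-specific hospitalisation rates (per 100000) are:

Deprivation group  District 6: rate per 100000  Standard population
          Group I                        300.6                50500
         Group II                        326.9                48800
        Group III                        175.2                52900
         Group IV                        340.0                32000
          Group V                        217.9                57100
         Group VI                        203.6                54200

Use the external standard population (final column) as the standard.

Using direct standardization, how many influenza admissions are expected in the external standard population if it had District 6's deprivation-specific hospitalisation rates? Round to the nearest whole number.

748

Expected influenza admissions = Σ (standard pop × deprivation-specific rate ÷ 100000)
= 50500×300.6/100000 + 48800×326.9/100000 + 52900×175.2/100000 + 32000×340.0/100000 + 57100×217.9/100000 + 54200×203.6/100000
= 151.80 + 159.53 + 92.68 + 108.80 + 124.42 + 110.35 = 747.58.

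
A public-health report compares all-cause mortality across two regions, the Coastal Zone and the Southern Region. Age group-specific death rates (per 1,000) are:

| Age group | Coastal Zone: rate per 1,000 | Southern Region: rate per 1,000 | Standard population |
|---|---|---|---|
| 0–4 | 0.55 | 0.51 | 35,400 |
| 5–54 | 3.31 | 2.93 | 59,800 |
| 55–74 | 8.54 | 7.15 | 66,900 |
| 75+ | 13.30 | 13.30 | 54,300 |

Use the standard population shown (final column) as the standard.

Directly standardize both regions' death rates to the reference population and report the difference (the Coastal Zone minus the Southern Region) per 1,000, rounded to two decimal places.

Standard total = 216,400; weights = 0.1636, 0.2763, 0.3091, 0.2509.
The Coastal Zone: 0.1636×0.55 + 0.2763×3.31 + 0.3091×8.54 + 0.2509×13.30 = 6.9821 per 1,000.
The Southern Region: 0.1636×0.51 + 0.2763×2.93 + 0.3091×7.15 + 0.2509×13.30 = 6.4408 per 1,000.
Difference = 6.9821 − 6.4408 = 0.5413.

0.54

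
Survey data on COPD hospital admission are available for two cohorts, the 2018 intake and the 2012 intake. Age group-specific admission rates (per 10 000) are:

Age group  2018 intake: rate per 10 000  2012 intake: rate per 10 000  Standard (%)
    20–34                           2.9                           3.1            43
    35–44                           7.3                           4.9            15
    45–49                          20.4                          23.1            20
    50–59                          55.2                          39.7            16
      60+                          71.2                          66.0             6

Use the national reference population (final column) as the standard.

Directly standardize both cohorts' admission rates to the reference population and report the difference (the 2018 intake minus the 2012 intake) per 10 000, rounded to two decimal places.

Standard weights: 0.43, 0.15, 0.20, 0.16, 0.06.
The 2018 intake: 0.4300×2.9 + 0.1500×7.3 + 0.2000×20.4 + 0.1600×55.2 + 0.0600×71.2 = 19.5260 per 10 000.
The 2012 intake: 0.4300×3.1 + 0.1500×4.9 + 0.2000×23.1 + 0.1600×39.7 + 0.0600×66.0 = 17.0000 per 10 000.
Difference = 19.5260 − 17.0000 = 2.5260.

2.53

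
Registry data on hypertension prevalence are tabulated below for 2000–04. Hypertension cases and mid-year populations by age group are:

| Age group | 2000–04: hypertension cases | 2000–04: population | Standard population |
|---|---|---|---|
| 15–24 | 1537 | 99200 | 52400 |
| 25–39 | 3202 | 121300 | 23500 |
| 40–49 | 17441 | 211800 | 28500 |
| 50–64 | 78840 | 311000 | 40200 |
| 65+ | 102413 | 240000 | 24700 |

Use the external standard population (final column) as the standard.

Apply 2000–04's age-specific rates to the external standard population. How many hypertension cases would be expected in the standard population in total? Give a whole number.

Age-specific rates per 1000 for 2000–04: 15.494, 26.397, 82.347, 253.505, 426.721.
Expected hypertension cases = Σ (standard pop × age-specific rate ÷ 1000)
= 52400×15.494/1000 + 23500×26.397/1000 + 28500×82.347/1000 + 40200×253.505/1000 + 24700×426.721/1000
= 811.88 + 620.34 + 2346.88 + 10190.89 + 10540.00 = 24510.00.

24510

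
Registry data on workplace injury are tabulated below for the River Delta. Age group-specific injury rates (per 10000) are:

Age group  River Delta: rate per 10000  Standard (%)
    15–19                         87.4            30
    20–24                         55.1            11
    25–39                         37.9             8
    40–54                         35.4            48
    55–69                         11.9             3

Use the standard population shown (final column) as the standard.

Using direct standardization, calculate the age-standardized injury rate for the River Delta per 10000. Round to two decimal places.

Standard weights: 0.30, 0.11, 0.08, 0.48, 0.03.
Standardized rate: 0.3000×87.4 + 0.1100×55.1 + 0.0800×37.9 + 0.4800×35.4 + 0.0300×11.9 = 52.6620 per 10000.

52.66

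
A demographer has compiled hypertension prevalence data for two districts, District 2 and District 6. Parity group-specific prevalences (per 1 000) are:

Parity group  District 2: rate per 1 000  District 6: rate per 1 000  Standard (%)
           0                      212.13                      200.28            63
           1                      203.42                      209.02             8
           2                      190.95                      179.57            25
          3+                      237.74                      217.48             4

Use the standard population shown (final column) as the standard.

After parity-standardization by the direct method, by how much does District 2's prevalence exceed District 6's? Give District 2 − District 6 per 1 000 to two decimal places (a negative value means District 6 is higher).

Standard weights: 0.63, 0.08, 0.25, 0.04.
District 2: 0.6300×212.13 + 0.0800×203.42 + 0.2500×190.95 + 0.0400×237.74 = 207.1626 per 1 000.
District 6: 0.6300×200.28 + 0.0800×209.02 + 0.2500×179.57 + 0.0400×217.48 = 196.4897 per 1 000.
Difference = 207.1626 − 196.4897 = 10.6729.

10.67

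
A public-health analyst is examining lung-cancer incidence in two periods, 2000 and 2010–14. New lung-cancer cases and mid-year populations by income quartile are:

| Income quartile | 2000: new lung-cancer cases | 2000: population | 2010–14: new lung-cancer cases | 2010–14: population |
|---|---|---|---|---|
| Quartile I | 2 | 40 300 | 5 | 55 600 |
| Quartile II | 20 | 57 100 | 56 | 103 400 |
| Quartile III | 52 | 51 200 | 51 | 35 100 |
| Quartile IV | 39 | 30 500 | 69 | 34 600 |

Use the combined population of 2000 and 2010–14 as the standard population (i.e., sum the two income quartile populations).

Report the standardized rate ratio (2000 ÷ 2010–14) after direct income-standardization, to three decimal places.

Income-specific rates per 100 000 for 2000: 4.96, 35.03, 101.56, 127.87.
For 2010–14: 8.99, 54.16, 145.30, 199.42.
Combined standard total = 407 800; weights = 0.2352, 0.3936, 0.2116, 0.1596.
2000: 0.2352×4.96 + 0.3936×35.03 + 0.2116×101.56 + 0.1596×127.87 = 56.8581 per 100 000.
2010–14: 0.2352×8.99 + 0.3936×54.16 + 0.2116×145.30 + 0.1596×199.42 = 86.0141 per 100 000.
Ratio = 56.8581 ÷ 86.0141 = 0.66103.

0.661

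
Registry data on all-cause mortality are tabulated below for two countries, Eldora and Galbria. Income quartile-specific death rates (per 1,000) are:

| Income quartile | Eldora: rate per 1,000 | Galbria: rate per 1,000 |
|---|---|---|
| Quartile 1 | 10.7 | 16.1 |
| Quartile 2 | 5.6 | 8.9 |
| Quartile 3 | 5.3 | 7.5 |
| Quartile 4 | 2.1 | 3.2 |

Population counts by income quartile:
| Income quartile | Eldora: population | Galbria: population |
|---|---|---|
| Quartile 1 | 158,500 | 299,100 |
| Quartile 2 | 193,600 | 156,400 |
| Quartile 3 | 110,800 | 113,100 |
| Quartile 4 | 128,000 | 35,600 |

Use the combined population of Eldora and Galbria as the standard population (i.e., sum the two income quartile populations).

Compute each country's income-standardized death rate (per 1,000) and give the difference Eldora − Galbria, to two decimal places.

-3.60

Combined standard total = 1,195,100; weights = 0.3829, 0.2929, 0.1873, 0.1369.
Eldora: 0.3829×10.7 + 0.2929×5.6 + 0.1873×5.3 + 0.1369×2.1 = 7.0174 per 1,000.
Galbria: 0.3829×16.1 + 0.2929×8.9 + 0.1873×7.5 + 0.1369×3.2 = 10.6143 per 1,000.
Difference = 7.0174 − 10.6143 = -3.5968.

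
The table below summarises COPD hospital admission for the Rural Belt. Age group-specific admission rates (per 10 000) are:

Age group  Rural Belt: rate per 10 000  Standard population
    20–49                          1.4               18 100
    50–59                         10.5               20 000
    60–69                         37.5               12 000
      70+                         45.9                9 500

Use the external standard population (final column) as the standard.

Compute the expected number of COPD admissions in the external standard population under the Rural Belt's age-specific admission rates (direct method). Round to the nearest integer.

Expected COPD admissions = Σ (standard pop × age-specific rate ÷ 10 000)
= 18 100×1.4/10 000 + 20 000×10.5/10 000 + 12 000×37.5/10 000 + 9 500×45.9/10 000
= 2.53 + 21.00 + 45.00 + 43.60 = 112.14.

112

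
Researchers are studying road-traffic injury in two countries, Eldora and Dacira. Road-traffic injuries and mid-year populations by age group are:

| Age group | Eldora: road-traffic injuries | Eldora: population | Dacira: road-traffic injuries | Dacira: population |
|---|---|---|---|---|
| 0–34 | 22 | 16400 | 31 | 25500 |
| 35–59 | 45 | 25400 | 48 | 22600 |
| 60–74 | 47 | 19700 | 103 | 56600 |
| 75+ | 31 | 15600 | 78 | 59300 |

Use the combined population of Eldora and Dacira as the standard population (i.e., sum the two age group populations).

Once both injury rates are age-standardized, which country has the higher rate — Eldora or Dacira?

Eldora

Age-specific rates per 100000 for Eldora: 134.15, 177.17, 238.58, 198.72.
For Dacira: 121.57, 212.39, 181.98, 131.53.
Combined standard total = 241100; weights = 0.1738, 0.1991, 0.3165, 0.3107.
Eldora: 0.1738×134.15 + 0.1991×177.17 + 0.3165×238.58 + 0.3107×198.72 = 195.8200 per 100000.
Dacira: 0.1738×121.57 + 0.1991×212.39 + 0.3165×181.98 + 0.3107×131.53 = 161.8637 per 100000.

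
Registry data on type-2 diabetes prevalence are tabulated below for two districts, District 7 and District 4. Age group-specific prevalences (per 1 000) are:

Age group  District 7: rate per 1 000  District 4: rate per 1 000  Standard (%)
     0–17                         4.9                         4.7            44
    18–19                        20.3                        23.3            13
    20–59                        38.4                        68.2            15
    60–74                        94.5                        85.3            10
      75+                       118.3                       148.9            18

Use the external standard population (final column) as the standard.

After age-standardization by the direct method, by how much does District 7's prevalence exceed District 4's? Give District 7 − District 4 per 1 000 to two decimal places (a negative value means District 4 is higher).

-9.36

Standard weights: 0.44, 0.13, 0.15, 0.10, 0.18.
District 7: 0.4400×4.9 + 0.1300×20.3 + 0.1500×38.4 + 0.1000×94.5 + 0.1800×118.3 = 41.2990 per 1 000.
District 4: 0.4400×4.7 + 0.1300×23.3 + 0.1500×68.2 + 0.1000×85.3 + 0.1800×148.9 = 50.6590 per 1 000.
Difference = 41.2990 − 50.6590 = -9.3600.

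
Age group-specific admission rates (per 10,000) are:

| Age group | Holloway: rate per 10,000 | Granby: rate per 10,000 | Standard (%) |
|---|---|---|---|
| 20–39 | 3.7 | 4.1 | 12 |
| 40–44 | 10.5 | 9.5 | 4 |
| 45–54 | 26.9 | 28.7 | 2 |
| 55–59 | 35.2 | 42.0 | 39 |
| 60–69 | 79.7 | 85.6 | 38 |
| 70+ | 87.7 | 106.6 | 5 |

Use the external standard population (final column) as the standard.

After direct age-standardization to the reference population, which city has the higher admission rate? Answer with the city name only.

Granby

Standard weights: 0.12, 0.04, 0.02, 0.39, 0.38, 0.05.
Holloway: 0.1200×3.7 + 0.0400×10.5 + 0.0200×26.9 + 0.3900×35.2 + 0.3800×79.7 + 0.0500×87.7 = 49.8010 per 10,000.
Granby: 0.1200×4.1 + 0.0400×9.5 + 0.0200×28.7 + 0.3900×42.0 + 0.3800×85.6 + 0.0500×106.6 = 55.6840 per 10,000.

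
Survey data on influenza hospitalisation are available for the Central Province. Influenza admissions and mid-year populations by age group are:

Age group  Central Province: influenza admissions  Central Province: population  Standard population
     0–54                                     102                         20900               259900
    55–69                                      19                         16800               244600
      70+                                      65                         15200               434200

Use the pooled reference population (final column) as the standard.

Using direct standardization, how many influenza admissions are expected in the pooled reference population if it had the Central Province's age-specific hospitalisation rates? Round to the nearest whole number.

3402

Age-specific rates per 100000 for the Central Province: 488.04, 113.10, 427.63.
Expected influenza admissions = Σ (standard pop × age-specific rate ÷ 100000)
= 259900×488.04/100000 + 244600×113.10/100000 + 434200×427.63/100000
= 1268.41 + 276.63 + 1856.78 = 3401.82.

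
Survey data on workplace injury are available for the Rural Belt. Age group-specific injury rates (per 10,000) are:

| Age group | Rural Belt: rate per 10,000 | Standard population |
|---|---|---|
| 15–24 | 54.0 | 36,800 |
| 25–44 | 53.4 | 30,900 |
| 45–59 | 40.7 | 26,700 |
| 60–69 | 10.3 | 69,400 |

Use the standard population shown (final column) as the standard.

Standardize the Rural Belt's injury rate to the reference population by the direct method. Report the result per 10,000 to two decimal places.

33.20

Standard total = 163,800; weights = 0.2247, 0.1886, 0.1630, 0.4237.
Standardized rate: 0.2247×54.0 + 0.1886×53.4 + 0.1630×40.7 + 0.4237×10.3 = 33.2037 per 10,000.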